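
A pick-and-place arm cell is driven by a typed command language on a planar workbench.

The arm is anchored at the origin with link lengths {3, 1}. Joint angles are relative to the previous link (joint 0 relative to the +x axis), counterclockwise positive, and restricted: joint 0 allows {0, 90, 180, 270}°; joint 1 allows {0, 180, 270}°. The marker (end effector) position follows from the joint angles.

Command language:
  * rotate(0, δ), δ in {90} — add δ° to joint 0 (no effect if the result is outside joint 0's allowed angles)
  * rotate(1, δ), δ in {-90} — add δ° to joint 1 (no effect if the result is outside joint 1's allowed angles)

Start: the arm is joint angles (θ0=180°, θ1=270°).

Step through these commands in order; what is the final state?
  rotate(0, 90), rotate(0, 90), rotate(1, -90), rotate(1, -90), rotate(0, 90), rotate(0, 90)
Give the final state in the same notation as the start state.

t0: joint angles (θ0=180°, θ1=270°)
t=1 rotate(0, 90) ⇒ joint angles (θ0=270°, θ1=270°)
t=2 rotate(0, 90) ⇒ joint angles (θ0=0°, θ1=270°)
t=3 rotate(1, -90) ⇒ joint angles (θ0=0°, θ1=180°)
t=4 rotate(1, -90) ⇒ joint angles (θ0=0°, θ1=180°)
t=5 rotate(0, 90) ⇒ joint angles (θ0=90°, θ1=180°)
t=6 rotate(0, 90) ⇒ joint angles (θ0=180°, θ1=180°)

joint angles (θ0=180°, θ1=180°)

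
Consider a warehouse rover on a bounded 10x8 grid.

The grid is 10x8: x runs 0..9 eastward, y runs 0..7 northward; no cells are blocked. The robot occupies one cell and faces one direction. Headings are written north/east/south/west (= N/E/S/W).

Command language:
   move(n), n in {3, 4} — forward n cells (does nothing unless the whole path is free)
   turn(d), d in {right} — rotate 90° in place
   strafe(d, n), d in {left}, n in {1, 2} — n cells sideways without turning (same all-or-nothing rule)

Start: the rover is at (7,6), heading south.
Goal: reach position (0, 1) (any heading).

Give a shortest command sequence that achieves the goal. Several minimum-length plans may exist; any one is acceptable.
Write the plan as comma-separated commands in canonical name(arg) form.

from: at (7,6), heading south
step 1 (move(4)): at (7,2), heading south
step 2 (turn(right)): at (7,2), heading west
step 3 (move(4)): at (3,2), heading west
step 4 (strafe(left, 1)): at (3,1), heading west
step 5 (move(3)): at (0,1), heading west
no 4-step plan works, so 5 is optimal.

move(4), turn(right), move(4), strafe(left, 1), move(3)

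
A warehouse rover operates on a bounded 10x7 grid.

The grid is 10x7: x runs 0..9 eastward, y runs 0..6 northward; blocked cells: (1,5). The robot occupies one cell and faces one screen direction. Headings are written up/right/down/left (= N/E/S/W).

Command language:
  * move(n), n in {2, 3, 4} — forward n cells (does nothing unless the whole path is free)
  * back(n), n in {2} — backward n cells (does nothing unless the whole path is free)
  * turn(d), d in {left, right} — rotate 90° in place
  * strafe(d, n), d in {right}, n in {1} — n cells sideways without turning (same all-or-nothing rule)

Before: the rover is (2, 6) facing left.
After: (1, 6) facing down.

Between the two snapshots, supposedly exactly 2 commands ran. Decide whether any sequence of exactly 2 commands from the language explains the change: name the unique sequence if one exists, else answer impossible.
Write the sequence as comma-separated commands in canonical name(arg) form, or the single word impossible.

turn(left), strafe(right, 1)

key: cell and facing (now S) both changed — the 2 commands mix motion and turning
begin: (2, 6) facing left
[1] after turn(left): (2, 6) facing down
[2] after strafe(right, 1): (1, 6) facing down
no rival 2-sequence matches.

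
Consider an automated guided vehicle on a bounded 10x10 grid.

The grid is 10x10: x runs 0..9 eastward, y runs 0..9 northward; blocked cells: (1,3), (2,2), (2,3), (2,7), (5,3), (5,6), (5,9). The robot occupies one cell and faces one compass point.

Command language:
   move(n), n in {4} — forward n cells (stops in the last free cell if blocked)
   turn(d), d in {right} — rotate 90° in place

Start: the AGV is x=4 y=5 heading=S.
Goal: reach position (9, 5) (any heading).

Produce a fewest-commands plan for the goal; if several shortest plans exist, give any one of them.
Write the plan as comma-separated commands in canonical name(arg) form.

from: x=4 y=5 heading=S
[1] after turn(right): x=4 y=5 heading=W
[2] after turn(right): x=4 y=5 heading=N
[3] after turn(right): x=4 y=5 heading=E
[4] after move(4): x=8 y=5 heading=E
[5] after move(4): x=9 y=5 heading=E
nothing shorter than 5 reaches the goal.

turn(right), turn(right), turn(right), move(4), move(4)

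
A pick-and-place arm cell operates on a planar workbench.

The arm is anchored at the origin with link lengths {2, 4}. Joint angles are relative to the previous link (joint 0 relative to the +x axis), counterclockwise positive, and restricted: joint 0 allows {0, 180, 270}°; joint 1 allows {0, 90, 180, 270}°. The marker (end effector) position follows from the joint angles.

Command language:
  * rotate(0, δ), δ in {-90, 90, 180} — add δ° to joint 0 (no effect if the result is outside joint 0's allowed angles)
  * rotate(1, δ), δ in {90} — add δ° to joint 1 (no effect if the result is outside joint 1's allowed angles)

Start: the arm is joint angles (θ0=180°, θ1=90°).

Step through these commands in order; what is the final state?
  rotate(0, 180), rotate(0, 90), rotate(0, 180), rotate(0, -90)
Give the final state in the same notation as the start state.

initial: joint angles (θ0=180°, θ1=90°)
t=1 rotate(0, 180) ⇒ joint angles (θ0=0°, θ1=90°)
t=2 rotate(0, 90) ⇒ joint angles (θ0=0°, θ1=90°)
t=3 rotate(0, 180) ⇒ joint angles (θ0=180°, θ1=90°)
t=4 rotate(0, -90) ⇒ joint angles (θ0=180°, θ1=90°)

joint angles (θ0=180°, θ1=90°)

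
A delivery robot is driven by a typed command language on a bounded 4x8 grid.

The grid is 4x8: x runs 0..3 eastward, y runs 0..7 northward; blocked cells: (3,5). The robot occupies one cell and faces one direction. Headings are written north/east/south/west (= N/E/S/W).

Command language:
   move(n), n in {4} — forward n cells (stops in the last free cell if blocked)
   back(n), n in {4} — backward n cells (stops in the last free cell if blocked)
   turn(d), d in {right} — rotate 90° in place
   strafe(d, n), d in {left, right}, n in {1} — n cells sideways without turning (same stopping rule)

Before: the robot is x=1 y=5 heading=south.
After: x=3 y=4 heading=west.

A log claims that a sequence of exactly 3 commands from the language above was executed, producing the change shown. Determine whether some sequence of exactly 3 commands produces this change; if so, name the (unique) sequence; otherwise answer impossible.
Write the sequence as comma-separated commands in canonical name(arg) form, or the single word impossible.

key: position moved to (3,4) AND the heading swung to W — translation plus rotation needed
t0: x=1 y=5 heading=south
1. turn(right) → x=1 y=5 heading=west
2. strafe(left, 1) → x=1 y=4 heading=west
3. back(4) → x=3 y=4 heading=west
no other 3-command option fits: unique.

turn(right), strafe(left, 1), back(4)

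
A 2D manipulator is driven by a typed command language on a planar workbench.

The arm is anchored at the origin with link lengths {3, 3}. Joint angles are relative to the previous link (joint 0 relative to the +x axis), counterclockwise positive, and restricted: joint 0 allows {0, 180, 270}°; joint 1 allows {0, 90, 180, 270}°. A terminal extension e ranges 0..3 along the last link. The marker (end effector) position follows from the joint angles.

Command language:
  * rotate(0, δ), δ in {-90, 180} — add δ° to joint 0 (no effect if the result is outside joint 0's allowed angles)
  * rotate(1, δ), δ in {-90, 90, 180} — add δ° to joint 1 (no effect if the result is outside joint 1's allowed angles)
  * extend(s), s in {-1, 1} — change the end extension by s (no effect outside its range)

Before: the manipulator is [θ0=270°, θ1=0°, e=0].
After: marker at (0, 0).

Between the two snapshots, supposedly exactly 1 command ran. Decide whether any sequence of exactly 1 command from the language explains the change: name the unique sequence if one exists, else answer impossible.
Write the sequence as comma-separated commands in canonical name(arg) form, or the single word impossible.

t0: [θ0=270°, θ1=0°, e=0]
1. rotate(1, 180) → [θ0=270°, θ1=180°, e=0]
uniquely the one of 7 1-step routes that fits.

rotate(1, 180)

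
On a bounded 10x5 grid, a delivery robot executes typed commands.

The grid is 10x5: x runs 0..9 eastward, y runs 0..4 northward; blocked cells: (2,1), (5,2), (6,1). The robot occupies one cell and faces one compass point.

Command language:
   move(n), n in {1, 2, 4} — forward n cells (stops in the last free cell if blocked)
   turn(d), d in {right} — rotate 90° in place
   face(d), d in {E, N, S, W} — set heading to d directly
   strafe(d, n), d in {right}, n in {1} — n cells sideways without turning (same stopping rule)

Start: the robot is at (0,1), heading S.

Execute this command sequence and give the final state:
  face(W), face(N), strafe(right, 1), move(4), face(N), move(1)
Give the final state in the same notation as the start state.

at (1,4), heading N

start: at (0,1), heading S
1. face(W) → at (0,1), heading W
2. face(N) → at (0,1), heading N
3. strafe(right, 1) → at (1,1), heading N
4. move(4) → at (1,4), heading N
5. face(N) → at (1,4), heading N
6. move(1) → at (1,4), heading N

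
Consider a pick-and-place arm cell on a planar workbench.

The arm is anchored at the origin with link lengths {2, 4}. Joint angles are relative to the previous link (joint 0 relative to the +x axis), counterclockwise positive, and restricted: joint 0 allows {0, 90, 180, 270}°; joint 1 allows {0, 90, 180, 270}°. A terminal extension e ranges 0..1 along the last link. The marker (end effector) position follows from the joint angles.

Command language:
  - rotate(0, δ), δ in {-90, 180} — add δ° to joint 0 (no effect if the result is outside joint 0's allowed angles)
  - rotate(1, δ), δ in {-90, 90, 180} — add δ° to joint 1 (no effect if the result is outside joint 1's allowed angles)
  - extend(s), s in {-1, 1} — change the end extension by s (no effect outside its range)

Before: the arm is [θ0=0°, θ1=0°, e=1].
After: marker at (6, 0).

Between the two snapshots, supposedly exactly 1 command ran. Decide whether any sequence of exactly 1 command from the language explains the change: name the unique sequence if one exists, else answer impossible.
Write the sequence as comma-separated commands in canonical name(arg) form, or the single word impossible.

extend(-1)

begin: [θ0=0°, θ1=0°, e=1]
step 1 (extend(-1)): [θ0=0°, θ1=0°, e=0]
uniquely the one of 7 1-step routes that fits.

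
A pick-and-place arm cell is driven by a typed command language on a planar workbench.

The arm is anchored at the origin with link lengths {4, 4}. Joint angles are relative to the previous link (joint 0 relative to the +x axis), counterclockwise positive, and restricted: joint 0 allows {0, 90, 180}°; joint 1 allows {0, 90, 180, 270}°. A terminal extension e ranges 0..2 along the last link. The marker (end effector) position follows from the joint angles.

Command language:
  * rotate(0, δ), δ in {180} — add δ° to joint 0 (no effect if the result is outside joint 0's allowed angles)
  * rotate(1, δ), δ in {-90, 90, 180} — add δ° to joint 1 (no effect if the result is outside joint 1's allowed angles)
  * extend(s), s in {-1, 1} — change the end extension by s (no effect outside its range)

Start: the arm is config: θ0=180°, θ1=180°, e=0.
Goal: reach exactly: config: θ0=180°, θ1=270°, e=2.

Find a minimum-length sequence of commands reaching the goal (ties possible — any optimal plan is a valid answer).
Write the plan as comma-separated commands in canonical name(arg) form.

start: config: θ0=180°, θ1=180°, e=0
step 1 (extend(1)): config: θ0=180°, θ1=180°, e=1
step 2 (extend(1)): config: θ0=180°, θ1=180°, e=2
step 3 (rotate(1, 90)): config: θ0=180°, θ1=270°, e=2
no 2-step plan works, so 3 is optimal.

extend(1), extend(1), rotate(1, 90)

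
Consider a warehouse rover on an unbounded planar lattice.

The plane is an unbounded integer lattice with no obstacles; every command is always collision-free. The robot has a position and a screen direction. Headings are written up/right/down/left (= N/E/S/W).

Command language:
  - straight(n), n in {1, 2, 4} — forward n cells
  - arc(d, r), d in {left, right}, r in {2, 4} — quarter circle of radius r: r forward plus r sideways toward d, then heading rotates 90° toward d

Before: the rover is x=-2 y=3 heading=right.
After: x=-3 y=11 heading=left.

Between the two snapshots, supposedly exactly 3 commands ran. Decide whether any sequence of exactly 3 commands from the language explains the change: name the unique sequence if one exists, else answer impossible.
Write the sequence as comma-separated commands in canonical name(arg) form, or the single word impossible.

arc(left, 4), arc(left, 4), straight(1)

key: position moved to (-3,11) AND the heading swung to W — translation plus rotation needed
initial: x=-2 y=3 heading=right
t=1 arc(left, 4) ⇒ x=2 y=7 heading=up
t=2 arc(left, 4) ⇒ x=-2 y=11 heading=left
t=3 straight(1) ⇒ x=-3 y=11 heading=left
no rival 3-sequence matches.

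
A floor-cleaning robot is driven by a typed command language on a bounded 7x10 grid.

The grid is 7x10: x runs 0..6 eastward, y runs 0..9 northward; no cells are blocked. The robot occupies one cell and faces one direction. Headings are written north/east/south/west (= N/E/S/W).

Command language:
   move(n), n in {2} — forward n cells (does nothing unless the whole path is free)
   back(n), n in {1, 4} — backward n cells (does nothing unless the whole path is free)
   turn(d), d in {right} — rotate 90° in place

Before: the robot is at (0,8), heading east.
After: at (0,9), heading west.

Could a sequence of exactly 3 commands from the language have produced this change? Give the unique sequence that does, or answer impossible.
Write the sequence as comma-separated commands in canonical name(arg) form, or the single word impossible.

turn(right), back(1), turn(right)

key: position moved to (0,9) AND the heading swung to W — translation plus rotation needed
initial: at (0,8), heading east
t=1 turn(right) ⇒ at (0,8), heading south
t=2 back(1) ⇒ at (0,9), heading south
t=3 turn(right) ⇒ at (0,9), heading west
all 64 alternatives checked — unique.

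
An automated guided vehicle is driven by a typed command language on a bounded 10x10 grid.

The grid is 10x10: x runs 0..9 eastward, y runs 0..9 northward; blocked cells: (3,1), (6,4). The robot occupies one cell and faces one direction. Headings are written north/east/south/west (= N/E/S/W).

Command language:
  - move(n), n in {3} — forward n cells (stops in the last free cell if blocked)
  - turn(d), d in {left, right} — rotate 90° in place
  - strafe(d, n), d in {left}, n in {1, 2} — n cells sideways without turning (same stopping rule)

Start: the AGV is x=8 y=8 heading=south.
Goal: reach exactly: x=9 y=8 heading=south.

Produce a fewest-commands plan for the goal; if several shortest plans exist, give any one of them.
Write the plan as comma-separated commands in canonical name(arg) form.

strafe(left, 2)

begin: x=8 y=8 heading=south
1. strafe(left, 2) → x=9 y=8 heading=south
nothing shorter than 1 reaches the goal.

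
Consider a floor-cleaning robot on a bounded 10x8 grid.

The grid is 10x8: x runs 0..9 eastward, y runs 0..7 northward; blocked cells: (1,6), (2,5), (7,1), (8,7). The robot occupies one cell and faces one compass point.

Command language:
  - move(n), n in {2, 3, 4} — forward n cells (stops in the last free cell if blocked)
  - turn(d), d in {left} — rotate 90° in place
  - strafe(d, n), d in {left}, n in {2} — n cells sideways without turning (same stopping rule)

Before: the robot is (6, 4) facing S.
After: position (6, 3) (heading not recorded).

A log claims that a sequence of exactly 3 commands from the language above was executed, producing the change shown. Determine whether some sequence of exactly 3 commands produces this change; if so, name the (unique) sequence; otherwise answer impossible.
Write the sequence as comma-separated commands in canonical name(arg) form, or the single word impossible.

key: running strafe(left, 2) before move(3) would end elsewhere — order is forced
t0: (6, 4) facing S
t=1 move(3) ⇒ (6, 1) facing S
t=2 turn(left) ⇒ (6, 1) facing E
t=3 strafe(left, 2) ⇒ (6, 3) facing E
uniquely the one of 125 3-step routes that fits.

move(3), turn(left), strafe(left, 2)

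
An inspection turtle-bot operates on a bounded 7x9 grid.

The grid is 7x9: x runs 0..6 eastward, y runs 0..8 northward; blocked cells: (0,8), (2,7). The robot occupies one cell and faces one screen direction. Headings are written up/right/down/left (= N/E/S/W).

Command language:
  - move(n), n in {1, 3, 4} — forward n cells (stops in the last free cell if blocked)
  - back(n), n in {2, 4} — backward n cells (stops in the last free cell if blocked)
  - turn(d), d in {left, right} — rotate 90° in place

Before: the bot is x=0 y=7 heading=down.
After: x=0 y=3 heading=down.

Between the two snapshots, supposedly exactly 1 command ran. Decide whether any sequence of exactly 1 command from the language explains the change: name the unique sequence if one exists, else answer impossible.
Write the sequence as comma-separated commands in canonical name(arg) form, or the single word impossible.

move(4)

key: still facing S — the one step turns nothing
t0: x=0 y=7 heading=down
[1] after move(4): x=0 y=3 heading=down
uniquely the one of 7 1-step routes that fits.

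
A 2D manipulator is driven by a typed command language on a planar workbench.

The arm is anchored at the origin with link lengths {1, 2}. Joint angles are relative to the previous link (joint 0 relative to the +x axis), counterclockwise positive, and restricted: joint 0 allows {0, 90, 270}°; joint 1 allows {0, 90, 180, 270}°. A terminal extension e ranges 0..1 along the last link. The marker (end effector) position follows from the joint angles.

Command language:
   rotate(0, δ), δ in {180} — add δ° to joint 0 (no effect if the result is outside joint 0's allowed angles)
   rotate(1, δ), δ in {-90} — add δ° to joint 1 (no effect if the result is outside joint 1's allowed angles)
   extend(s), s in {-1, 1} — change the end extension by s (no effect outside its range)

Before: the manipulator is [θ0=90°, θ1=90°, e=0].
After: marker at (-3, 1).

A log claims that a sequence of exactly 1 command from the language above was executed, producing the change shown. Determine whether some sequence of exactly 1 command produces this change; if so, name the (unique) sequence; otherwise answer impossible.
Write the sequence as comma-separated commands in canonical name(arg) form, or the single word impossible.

initial: [θ0=90°, θ1=90°, e=0]
t=1 extend(1) ⇒ [θ0=90°, θ1=90°, e=1]
no rival 1-sequence matches.

extend(1)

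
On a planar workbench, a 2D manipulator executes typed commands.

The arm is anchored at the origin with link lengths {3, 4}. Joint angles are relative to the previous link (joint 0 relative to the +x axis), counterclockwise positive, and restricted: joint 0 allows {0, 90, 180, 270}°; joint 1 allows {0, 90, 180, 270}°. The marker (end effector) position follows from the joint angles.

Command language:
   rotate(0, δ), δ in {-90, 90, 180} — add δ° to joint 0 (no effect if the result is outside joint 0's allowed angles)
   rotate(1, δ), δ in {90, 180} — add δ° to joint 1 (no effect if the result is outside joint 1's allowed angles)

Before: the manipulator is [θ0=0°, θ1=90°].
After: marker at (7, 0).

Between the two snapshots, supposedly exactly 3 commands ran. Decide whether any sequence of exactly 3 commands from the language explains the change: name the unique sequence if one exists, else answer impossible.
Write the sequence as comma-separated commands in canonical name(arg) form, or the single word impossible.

rotate(1, 90), rotate(1, 90), rotate(1, 90)

start: [θ0=0°, θ1=90°]
1. rotate(1, 90) → [θ0=0°, θ1=180°]
2. rotate(1, 90) → [θ0=0°, θ1=270°]
3. rotate(1, 90) → [θ0=0°, θ1=0°]
no other 3-command option fits: unique.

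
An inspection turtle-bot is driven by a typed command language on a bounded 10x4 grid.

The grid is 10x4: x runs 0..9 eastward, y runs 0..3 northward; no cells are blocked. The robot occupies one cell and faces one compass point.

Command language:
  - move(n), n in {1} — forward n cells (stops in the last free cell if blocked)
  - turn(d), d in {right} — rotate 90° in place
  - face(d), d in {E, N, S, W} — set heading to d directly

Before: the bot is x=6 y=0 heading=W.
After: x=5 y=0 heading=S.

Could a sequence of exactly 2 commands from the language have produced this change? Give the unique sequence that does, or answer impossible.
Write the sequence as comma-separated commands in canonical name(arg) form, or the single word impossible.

move(1), face(S)

key: order matters: swapping move(1) and face(S) lands elsewhere
from: x=6 y=0 heading=W
t=1 move(1) ⇒ x=5 y=0 heading=W
t=2 face(S) ⇒ x=5 y=0 heading=S
all 36 alternatives checked — unique.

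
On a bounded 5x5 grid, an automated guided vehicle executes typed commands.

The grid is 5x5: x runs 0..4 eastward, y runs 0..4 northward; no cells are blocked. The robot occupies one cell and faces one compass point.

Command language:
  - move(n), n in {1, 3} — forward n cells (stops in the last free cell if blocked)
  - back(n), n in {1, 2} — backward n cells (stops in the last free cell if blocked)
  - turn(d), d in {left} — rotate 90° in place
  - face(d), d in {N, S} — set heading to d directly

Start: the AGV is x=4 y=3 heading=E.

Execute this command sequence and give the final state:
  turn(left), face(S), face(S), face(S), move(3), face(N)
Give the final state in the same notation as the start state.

start: x=4 y=3 heading=E
1. turn(left) → x=4 y=3 heading=N
2. face(S) → x=4 y=3 heading=S
3. face(S) → x=4 y=3 heading=S
4. face(S) → x=4 y=3 heading=S
5. move(3) → x=4 y=0 heading=S
6. face(N) → x=4 y=0 heading=N

x=4 y=0 heading=N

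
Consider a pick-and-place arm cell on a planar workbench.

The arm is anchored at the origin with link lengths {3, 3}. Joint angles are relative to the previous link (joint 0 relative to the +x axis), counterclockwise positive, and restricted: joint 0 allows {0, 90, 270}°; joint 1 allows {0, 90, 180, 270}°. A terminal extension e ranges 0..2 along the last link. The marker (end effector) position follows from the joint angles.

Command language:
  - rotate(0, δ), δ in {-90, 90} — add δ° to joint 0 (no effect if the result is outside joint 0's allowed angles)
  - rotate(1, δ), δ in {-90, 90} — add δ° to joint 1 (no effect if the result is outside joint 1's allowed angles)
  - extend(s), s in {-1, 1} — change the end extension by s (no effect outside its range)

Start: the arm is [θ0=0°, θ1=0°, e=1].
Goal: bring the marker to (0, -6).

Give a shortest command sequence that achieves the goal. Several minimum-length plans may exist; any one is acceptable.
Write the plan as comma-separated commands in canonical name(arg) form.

extend(-1), rotate(0, -90)

from: [θ0=0°, θ1=0°, e=1]
[1] after extend(-1): [θ0=0°, θ1=0°, e=0]
[2] after rotate(0, -90): [θ0=270°, θ1=0°, e=0]
minimal: 2 command(s), checked below 2.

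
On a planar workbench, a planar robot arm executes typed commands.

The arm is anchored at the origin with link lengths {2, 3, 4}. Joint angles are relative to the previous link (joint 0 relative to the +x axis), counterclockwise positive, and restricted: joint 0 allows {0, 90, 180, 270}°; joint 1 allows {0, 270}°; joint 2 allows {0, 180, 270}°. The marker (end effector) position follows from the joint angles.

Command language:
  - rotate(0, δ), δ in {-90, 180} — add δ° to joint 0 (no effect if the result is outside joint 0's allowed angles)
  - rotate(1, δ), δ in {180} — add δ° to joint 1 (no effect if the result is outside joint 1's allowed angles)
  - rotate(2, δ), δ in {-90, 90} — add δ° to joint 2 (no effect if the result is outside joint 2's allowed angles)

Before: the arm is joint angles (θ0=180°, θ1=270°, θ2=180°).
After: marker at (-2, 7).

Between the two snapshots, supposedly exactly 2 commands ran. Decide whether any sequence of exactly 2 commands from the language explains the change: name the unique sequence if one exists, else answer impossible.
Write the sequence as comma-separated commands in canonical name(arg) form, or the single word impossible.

t0: joint angles (θ0=180°, θ1=270°, θ2=180°)
step 1 (rotate(2, 90)): joint angles (θ0=180°, θ1=270°, θ2=270°)
step 2 (rotate(2, 90)): joint angles (θ0=180°, θ1=270°, θ2=0°)
all 25 alternatives checked — unique.

rotate(2, 90), rotate(2, 90)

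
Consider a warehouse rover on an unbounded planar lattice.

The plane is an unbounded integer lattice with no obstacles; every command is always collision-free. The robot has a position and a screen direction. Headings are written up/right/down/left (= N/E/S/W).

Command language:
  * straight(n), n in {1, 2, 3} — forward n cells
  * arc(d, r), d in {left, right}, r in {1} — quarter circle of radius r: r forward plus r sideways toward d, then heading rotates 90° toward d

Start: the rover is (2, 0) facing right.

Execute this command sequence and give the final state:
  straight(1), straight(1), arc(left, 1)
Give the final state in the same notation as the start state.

(5, 1) facing up

initial: (2, 0) facing right
step 1 (straight(1)): (3, 0) facing right
step 2 (straight(1)): (4, 0) facing right
step 3 (arc(left, 1)): (5, 1) facing up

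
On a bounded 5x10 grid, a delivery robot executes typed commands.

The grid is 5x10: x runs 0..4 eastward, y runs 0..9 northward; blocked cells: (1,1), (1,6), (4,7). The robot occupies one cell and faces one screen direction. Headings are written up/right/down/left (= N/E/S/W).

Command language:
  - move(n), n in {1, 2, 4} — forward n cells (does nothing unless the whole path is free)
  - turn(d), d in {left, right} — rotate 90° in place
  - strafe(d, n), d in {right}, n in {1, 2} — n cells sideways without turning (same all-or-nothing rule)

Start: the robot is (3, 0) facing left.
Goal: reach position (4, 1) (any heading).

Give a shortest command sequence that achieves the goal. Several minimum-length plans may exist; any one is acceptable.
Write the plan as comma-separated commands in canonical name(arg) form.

begin: (3, 0) facing left
1. strafe(right, 1) → (3, 1) facing left
2. turn(right) → (3, 1) facing up
3. strafe(right, 1) → (4, 1) facing up
minimal: 3 command(s), checked below 3.

strafe(right, 1), turn(right), strafe(right, 1)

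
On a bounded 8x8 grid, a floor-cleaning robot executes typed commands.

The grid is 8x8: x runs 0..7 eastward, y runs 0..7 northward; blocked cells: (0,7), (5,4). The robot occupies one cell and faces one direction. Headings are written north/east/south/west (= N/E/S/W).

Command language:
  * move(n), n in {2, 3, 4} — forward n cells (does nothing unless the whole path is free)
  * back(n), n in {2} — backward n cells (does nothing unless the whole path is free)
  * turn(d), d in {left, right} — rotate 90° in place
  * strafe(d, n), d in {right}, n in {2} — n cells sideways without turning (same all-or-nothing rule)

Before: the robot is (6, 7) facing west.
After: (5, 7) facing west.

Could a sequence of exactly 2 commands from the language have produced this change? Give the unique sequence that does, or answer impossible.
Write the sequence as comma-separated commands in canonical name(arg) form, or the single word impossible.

move(3), back(2)

key: order matters: swapping move(3) and back(2) lands elsewhere
t0: (6, 7) facing west
[1] after move(3): (3, 7) facing west
[2] after back(2): (5, 7) facing west
no rival 2-sequence matches.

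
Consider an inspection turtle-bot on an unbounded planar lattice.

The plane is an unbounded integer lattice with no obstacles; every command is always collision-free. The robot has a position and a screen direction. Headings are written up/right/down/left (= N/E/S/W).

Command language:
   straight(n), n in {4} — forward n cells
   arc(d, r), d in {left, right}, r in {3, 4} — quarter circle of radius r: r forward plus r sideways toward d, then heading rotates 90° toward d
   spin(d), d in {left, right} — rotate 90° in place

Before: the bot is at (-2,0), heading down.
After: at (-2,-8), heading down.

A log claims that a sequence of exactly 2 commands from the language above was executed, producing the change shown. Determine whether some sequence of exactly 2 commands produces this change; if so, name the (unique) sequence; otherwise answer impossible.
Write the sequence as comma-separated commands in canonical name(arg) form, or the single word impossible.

straight(4), straight(4)

key: still facing S at the end — nothing in the sequence rotates
from: at (-2,0), heading down
step 1 (straight(4)): at (-2,-4), heading down
step 2 (straight(4)): at (-2,-8), heading down
uniquely the one of 49 2-step routes that fits.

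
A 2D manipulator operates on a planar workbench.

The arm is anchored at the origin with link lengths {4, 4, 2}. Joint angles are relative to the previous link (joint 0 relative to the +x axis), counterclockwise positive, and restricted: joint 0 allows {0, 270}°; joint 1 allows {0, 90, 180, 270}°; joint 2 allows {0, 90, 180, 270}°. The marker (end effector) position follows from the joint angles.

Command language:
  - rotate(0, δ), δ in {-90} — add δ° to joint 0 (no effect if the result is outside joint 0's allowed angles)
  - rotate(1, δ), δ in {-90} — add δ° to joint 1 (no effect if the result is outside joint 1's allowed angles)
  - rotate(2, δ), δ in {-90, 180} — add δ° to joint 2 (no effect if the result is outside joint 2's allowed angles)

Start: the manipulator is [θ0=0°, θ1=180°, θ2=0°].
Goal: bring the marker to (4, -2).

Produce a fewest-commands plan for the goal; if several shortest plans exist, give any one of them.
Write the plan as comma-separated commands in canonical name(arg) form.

rotate(2, 180), rotate(1, -90), rotate(1, -90), rotate(1, -90)

initial: [θ0=0°, θ1=180°, θ2=0°]
[1] after rotate(2, 180): [θ0=0°, θ1=180°, θ2=180°]
[2] after rotate(1, -90): [θ0=0°, θ1=90°, θ2=180°]
[3] after rotate(1, -90): [θ0=0°, θ1=0°, θ2=180°]
[4] after rotate(1, -90): [θ0=0°, θ1=270°, θ2=180°]
shorter routes all fall short; 4 is best.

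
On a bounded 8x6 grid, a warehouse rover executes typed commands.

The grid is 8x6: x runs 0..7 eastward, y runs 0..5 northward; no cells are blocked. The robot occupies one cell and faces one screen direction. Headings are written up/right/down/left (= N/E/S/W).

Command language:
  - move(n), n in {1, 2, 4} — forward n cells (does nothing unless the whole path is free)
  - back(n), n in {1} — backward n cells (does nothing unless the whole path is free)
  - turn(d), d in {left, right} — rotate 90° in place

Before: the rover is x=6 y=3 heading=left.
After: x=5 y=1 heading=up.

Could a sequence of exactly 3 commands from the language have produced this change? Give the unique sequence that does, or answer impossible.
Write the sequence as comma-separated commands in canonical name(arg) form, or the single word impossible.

every 3-command combo misses the target.

impossible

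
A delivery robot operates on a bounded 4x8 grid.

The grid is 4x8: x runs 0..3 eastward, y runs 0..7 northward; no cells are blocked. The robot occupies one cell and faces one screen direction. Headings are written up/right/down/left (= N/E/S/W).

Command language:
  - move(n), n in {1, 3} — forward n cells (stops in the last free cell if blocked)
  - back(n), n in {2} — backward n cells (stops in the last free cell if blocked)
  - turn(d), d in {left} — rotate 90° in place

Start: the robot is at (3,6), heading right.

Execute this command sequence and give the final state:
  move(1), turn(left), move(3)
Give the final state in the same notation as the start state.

from: at (3,6), heading right
step 1 (move(1)): at (3,6), heading right
step 2 (turn(left)): at (3,6), heading up
step 3 (move(3)): at (3,7), heading up

at (3,7), heading up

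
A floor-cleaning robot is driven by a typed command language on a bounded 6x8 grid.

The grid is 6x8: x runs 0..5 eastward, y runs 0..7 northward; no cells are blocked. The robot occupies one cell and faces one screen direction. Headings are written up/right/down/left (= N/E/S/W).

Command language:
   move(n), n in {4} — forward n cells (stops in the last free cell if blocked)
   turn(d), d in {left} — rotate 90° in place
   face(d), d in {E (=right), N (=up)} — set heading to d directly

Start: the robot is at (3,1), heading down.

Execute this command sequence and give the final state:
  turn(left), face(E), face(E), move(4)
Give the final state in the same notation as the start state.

initial: at (3,1), heading down
[1] after turn(left): at (3,1), heading right
[2] after face(E): at (3,1), heading right
[3] after face(E): at (3,1), heading right
[4] after move(4): at (5,1), heading right

at (5,1), heading right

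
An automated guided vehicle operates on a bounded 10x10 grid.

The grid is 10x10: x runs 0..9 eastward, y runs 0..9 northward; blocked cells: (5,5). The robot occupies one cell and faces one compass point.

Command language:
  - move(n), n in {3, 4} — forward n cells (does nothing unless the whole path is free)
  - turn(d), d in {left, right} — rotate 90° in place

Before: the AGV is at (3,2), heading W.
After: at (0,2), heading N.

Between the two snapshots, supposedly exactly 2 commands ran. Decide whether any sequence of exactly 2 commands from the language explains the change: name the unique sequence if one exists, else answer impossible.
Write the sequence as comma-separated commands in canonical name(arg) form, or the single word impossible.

key: order matters: swapping move(3) and turn(right) lands elsewhere
t0: at (3,2), heading W
t=1 move(3) ⇒ at (0,2), heading W
t=2 turn(right) ⇒ at (0,2), heading N
no rival 2-sequence matches.

move(3), turn(right)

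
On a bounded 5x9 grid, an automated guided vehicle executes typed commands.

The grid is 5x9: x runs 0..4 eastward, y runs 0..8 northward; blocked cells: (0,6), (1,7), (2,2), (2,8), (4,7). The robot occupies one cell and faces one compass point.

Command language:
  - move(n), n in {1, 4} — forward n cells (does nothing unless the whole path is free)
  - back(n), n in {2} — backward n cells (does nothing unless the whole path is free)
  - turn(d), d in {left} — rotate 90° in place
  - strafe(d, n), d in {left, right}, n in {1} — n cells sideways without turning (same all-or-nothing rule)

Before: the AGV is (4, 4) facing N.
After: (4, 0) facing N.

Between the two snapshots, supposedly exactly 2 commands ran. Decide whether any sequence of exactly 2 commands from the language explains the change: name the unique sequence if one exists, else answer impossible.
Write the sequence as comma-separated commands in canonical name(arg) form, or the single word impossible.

key: heading stays N — no command in the sequence turns
from: (4, 4) facing N
step 1 (back(2)): (4, 2) facing N
step 2 (back(2)): (4, 0) facing N
no other 2-command option fits: unique.

back(2), back(2)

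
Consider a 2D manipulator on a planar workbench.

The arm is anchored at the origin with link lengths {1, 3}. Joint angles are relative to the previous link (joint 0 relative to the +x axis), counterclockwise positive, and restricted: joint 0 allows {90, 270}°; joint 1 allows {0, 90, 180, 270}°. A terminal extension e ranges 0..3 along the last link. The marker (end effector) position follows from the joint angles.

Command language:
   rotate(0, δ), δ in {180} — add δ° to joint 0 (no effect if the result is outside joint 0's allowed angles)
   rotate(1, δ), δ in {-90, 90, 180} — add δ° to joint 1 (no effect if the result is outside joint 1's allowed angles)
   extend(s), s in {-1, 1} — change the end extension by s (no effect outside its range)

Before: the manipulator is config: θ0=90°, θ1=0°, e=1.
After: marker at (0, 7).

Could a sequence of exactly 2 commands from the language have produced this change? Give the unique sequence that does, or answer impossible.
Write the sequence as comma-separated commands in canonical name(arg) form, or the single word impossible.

t0: config: θ0=90°, θ1=0°, e=1
step 1 (extend(1)): config: θ0=90°, θ1=0°, e=2
step 2 (extend(1)): config: θ0=90°, θ1=0°, e=3
all 36 alternatives checked — unique.

extend(1), extend(1)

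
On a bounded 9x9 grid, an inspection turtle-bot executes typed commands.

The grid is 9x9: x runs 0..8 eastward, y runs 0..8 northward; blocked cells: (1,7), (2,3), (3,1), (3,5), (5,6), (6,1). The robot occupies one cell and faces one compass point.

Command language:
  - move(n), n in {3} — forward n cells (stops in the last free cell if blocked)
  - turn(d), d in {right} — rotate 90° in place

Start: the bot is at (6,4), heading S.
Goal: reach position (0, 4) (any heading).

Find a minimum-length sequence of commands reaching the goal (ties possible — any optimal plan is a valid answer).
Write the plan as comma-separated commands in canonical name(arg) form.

initial: at (6,4), heading S
1. turn(right) → at (6,4), heading W
2. move(3) → at (3,4), heading W
3. move(3) → at (0,4), heading W
nothing shorter than 3 reaches the goal.

turn(right), move(3), move(3)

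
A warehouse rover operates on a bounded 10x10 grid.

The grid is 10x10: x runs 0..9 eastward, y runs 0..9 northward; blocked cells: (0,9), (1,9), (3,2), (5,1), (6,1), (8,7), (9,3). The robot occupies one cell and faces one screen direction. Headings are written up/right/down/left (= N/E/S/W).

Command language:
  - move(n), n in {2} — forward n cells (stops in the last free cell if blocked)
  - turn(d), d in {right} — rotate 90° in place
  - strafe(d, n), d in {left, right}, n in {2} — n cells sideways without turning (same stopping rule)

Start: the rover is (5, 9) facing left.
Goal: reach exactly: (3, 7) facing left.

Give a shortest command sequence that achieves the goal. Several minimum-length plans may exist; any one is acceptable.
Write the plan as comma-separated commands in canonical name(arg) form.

start: (5, 9) facing left
t=1 strafe(left, 2) ⇒ (5, 7) facing left
t=2 move(2) ⇒ (3, 7) facing left
nothing shorter than 2 reaches the goal.

strafe(left, 2), move(2)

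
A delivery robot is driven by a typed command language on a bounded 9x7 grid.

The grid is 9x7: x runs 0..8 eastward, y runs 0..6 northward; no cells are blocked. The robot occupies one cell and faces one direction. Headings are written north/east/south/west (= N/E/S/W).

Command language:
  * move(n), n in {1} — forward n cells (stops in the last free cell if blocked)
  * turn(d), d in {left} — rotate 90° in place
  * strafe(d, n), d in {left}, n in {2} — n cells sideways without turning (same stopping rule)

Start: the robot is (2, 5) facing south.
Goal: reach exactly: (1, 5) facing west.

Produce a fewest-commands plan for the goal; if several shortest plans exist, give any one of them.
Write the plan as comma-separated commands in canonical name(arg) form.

turn(left), turn(left), turn(left), move(1)

initial: (2, 5) facing south
1. turn(left) → (2, 5) facing east
2. turn(left) → (2, 5) facing north
3. turn(left) → (2, 5) facing west
4. move(1) → (1, 5) facing west
shorter routes all fall short; 4 is best.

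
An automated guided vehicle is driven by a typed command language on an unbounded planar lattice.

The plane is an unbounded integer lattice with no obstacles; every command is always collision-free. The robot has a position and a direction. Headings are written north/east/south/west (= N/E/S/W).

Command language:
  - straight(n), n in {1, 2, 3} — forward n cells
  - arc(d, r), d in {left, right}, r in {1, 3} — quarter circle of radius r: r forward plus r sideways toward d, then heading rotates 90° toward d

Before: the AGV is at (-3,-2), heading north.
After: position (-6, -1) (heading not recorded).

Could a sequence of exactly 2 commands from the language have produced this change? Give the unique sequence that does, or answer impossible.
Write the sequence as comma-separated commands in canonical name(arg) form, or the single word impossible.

key: order matters: swapping arc(left, 1) and straight(2) lands elsewhere
start: at (-3,-2), heading north
t=1 arc(left, 1) ⇒ at (-4,-1), heading west
t=2 straight(2) ⇒ at (-6,-1), heading west
uniquely the one of 49 2-step routes that fits.

arc(left, 1), straight(2)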